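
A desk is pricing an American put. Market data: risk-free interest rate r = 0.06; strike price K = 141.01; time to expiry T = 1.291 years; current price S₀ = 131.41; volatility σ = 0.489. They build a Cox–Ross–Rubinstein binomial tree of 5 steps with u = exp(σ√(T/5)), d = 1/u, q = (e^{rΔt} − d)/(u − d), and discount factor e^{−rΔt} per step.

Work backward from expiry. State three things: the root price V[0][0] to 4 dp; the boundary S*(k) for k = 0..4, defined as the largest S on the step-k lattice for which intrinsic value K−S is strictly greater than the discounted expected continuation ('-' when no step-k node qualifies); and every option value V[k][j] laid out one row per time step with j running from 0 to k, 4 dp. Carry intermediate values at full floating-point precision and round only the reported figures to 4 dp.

price = 30.5920
boundary = - - 79.9473 62.3579 79.9473
tree:
30.5920
44.1034 16.3302
61.0627 26.3919 5.4951
78.6521 41.2072 10.5159 0.0000
92.3716 61.0627 20.1243 0.0000 0.0000
103.0727 78.6521 38.5118 0.0000 0.0000 0.0000

Δt=0.25820  u=1.28207  d=0.77999  q=0.46929  discount=0.98463
step 5 (expiry): payoffs max(K−S,0) = 103.0727 78.6521 38.5118 0.0000 0.0000 0.0000
step 4: (k=4,j=0): S=48.6384, (K−S)⁺=92.3716, hold=90.2040 ⇒ V=92.3716 exercise | (k=4,j=1): S=79.9473, (K−S)⁺=61.0627, hold=58.8950 ⇒ V=61.0627 exercise | (k=4,j=2): S=131.4100, (K−S)⁺=9.6000, hold=20.1243 ⇒ V=20.1243 continue | (k=4,j=3): S=215.9997, (K−S)⁺=0.0000, hold=0.0000 ⇒ V=0.0000 continue | (k=4,j=4): S=355.0405, (K−S)⁺=0.0000, hold=0.0000 ⇒ V=0.0000 continue  boundary S*=79.9473
step 3: (k=3,j=0): S=62.3579, (K−S)⁺=78.6521, hold=76.4844 ⇒ V=78.6521 exercise | (k=3,j=1): S=102.4982, (K−S)⁺=38.5118, hold=41.2072 ⇒ V=41.2072 continue | (k=3,j=2): S=168.4771, (K−S)⁺=0.0000, hold=10.5159 ⇒ V=10.5159 continue | (k=3,j=3): S=276.9272, (K−S)⁺=0.0000, hold=0.0000 ⇒ V=0.0000 continue  boundary S*=62.3579
step 2: (k=2,j=0): S=79.9473, (K−S)⁺=61.0627, hold=60.1405 ⇒ V=61.0627 exercise | (k=2,j=1): S=131.4100, (K−S)⁺=9.6000, hold=26.3919 ⇒ V=26.3919 continue | (k=2,j=2): S=215.9997, (K−S)⁺=0.0000, hold=5.4951 ⇒ V=5.4951 continue  boundary S*=79.9473
step 1: (k=1,j=0): S=102.4982, (K−S)⁺=38.5118, hold=44.1034 ⇒ V=44.1034 continue | (k=1,j=1): S=168.4771, (K−S)⁺=0.0000, hold=16.3302 ⇒ V=16.3302 continue  boundary S*=-
step 0: (k=0,j=0): S=131.4100, (K−S)⁺=9.6000, hold=30.5920 ⇒ V=30.5920 continue  boundary S*=-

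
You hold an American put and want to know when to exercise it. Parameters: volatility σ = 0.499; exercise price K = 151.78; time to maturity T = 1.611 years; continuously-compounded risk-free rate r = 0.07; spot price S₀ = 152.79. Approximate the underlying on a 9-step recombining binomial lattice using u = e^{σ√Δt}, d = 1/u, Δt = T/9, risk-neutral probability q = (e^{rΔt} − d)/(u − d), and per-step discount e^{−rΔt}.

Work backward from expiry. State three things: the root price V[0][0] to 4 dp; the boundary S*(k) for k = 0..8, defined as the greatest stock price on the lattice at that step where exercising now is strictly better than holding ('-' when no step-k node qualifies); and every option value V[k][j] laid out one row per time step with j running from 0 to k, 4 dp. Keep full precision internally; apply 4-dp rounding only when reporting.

price = 30.7265
boundary = - - - 81.1020 65.6665 81.1020 65.6665 81.1020 100.1658
tree:
30.7265
41.7298 19.4770
55.1329 28.1403 10.4952
70.6780 39.5498 16.3772 4.3248
86.1135 53.8398 24.9307 7.4338 1.0311
98.6113 70.6780 36.8050 12.5731 1.9966 0.0000
108.7305 86.1135 52.2754 20.8193 3.8661 0.0000 0.0000
116.9238 98.6113 70.6780 33.4845 7.4861 0.0000 0.0000 0.0000
123.5577 108.7305 86.1135 51.6142 14.4959 0.0000 0.0000 0.0000 0.0000
128.9290 116.9238 98.6113 70.6780 28.0693 0.0000 0.0000 0.0000 0.0000 0.0000

Δt=0.17900, u=1.23506, d=0.80968, q=0.47706, disc=e^(-rΔt)=0.98755
k=9 terminal: V=max(K-S,0) → 128.9290 116.9238 98.6113 70.6780 28.0693 0.0000 0.0000 0.0000 0.0000 0.0000
k=8: j=0 S=28.2223 intr=123.5577 cont=121.6677 V=123.5577[EX]; j=1 S=43.0495 intr=108.7305 cont=106.8405 V=108.7305[EX]; j=2 S=65.6665 intr=86.1135 cont=84.2236 V=86.1135[EX]; j=3 S=100.1658 intr=51.6142 cont=49.7243 V=51.6142[EX]; j=4 S=152.7900 intr=0.0000 cont=14.4959 V=14.4959[hold]; j=5 S=233.0615 intr=0.0000 cont=0.0000 V=0.0000[hold]; j=6 S=355.5052 intr=0.0000 cont=0.0000 V=0.0000[hold]; j=7 S=542.2774 intr=0.0000 cont=0.0000 V=0.0000[hold]; j=8 S=827.1743 intr=0.0000 cont=0.0000 V=0.0000[hold]  S*(8)=100.1658
k=7: j=0 S=34.8562 intr=116.9238 cont=115.0338 V=116.9238[EX]; j=1 S=53.1687 intr=98.6113 cont=96.7214 V=98.6113[EX]; j=2 S=81.1020 intr=70.6780 cont=68.7880 V=70.6780[EX]; j=3 S=123.7107 intr=28.0693 cont=33.4845 V=33.4845[hold]; j=4 S=188.7047 intr=0.0000 cont=7.4861 V=7.4861[hold]; j=5 S=287.8447 intr=0.0000 cont=0.0000 V=0.0000[hold]; j=6 S=439.0700 intr=0.0000 cont=0.0000 V=0.0000[hold]; j=7 S=669.7447 intr=0.0000 cont=0.0000 V=0.0000[hold]  S*(7)=81.1020
k=6: j=0 S=43.0495 intr=108.7305 cont=106.8405 V=108.7305[EX]; j=1 S=65.6665 intr=86.1135 cont=84.2236 V=86.1135[EX]; j=2 S=100.1658 intr=51.6142 cont=52.2754 V=52.2754[hold]; j=3 S=152.7900 intr=0.0000 cont=20.8193 V=20.8193[hold]; j=4 S=233.0615 intr=0.0000 cont=3.8661 V=3.8661[hold]; j=5 S=355.5052 intr=0.0000 cont=0.0000 V=0.0000[hold]; j=6 S=542.2774 intr=0.0000 cont=0.0000 V=0.0000[hold]  S*(6)=65.6665
k=5: j=0 S=53.1687 intr=98.6113 cont=96.7214 V=98.6113[EX]; j=1 S=81.1020 intr=70.6780 cont=69.0996 V=70.6780[EX]; j=2 S=123.7107 intr=28.0693 cont=36.8050 V=36.8050[hold]; j=3 S=188.7047 intr=0.0000 cont=12.5731 V=12.5731[hold]; j=4 S=287.8447 intr=0.0000 cont=1.9966 V=1.9966[hold]; j=5 S=439.0700 intr=0.0000 cont=0.0000 V=0.0000[hold]  S*(5)=81.1020
k=4: j=0 S=65.6665 intr=86.1135 cont=84.2236 V=86.1135[EX]; j=1 S=100.1658 intr=51.6142 cont=53.8398 V=53.8398[hold]; j=2 S=152.7900 intr=0.0000 cont=24.9307 V=24.9307[hold]; j=3 S=233.0615 intr=0.0000 cont=7.4338 V=7.4338[hold]; j=4 S=355.5052 intr=0.0000 cont=1.0311 V=1.0311[hold]  S*(4)=65.6665
k=3: j=0 S=81.1020 intr=70.6780 cont=69.8366 V=70.6780[EX]; j=1 S=123.7107 intr=28.0693 cont=39.5498 V=39.5498[hold]; j=2 S=188.7047 intr=0.0000 cont=16.3772 V=16.3772[hold]; j=3 S=287.8447 intr=0.0000 cont=4.3248 V=4.3248[hold]  S*(3)=81.1020
k=2: j=0 S=100.1658 intr=51.6142 cont=55.1329 V=55.1329[hold]; j=1 S=152.7900 intr=0.0000 cont=28.1403 V=28.1403[hold]; j=2 S=233.0615 intr=0.0000 cont=10.4952 V=10.4952[hold]  S*(2)=-
k=1: j=0 S=123.7107 intr=28.0693 cont=41.7298 V=41.7298[hold]; j=1 S=188.7047 intr=0.0000 cont=19.4770 V=19.4770[hold]  S*(1)=-
k=0: j=0 S=152.7900 intr=0.0000 cont=30.7265 V=30.7265[hold]  S*(0)=-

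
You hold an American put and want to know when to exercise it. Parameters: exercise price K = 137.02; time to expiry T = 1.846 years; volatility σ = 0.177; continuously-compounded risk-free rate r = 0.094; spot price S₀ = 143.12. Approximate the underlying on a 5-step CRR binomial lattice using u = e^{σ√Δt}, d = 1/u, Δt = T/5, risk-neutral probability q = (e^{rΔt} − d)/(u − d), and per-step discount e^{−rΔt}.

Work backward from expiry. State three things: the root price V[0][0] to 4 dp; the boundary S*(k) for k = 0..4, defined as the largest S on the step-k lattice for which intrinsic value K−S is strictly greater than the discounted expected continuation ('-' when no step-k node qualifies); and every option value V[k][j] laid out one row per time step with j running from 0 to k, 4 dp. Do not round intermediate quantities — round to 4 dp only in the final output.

price = 4.4938
boundary = - - 115.4210 103.6519 115.4210
tree:
4.4938
9.9972 1.6067
21.5990 3.9401 0.3661
33.3681 9.4053 1.0441 0.0000
43.9372 21.5990 2.9780 0.0000 0.0000
53.4285 33.3681 8.4935 0.0000 0.0000 0.0000

params: Δt=0.36920 u=1.11354 d=0.89803 q=0.63700 e^(-rΔt)=0.96589
t_5 payoffs: 53.4285 33.3681 8.4935 0.0000 0.0000 0.0000
t_4: node(4,0) S=93.0828 payoff=43.9372 vs cont=39.2635 → 43.9372 [stop]  node(4,1) S=115.4210 payoff=21.5990 vs cont=16.9253 → 21.5990 [stop]  node(4,2) S=143.1200 payoff=0.0000 vs cont=2.9780 → 2.9780 [wait]  node(4,3) S=177.4662 payoff=0.0000 vs cont=0.0000 → 0.0000 [wait]  node(4,4) S=220.0549 payoff=0.0000 vs cont=0.0000 → 0.0000 [wait]  ⇒ S*(4)=115.4210
t_3: node(3,0) S=103.6519 payoff=33.3681 vs cont=28.6944 → 33.3681 [stop]  node(3,1) S=128.5265 payoff=8.4935 vs cont=9.4053 → 9.4053 [wait]  node(3,2) S=159.3705 payoff=0.0000 vs cont=1.0441 → 1.0441 [wait]  node(3,3) S=197.6166 payoff=0.0000 vs cont=0.0000 → 0.0000 [wait]  ⇒ S*(3)=103.6519
t_2: node(2,0) S=115.4210 payoff=21.5990 vs cont=17.4863 → 21.5990 [stop]  node(2,1) S=143.1200 payoff=0.0000 vs cont=3.9401 → 3.9401 [wait]  node(2,2) S=177.4662 payoff=0.0000 vs cont=0.3661 → 0.3661 [wait]  ⇒ S*(2)=115.4210
t_1: node(1,0) S=128.5265 payoff=8.4935 vs cont=9.9972 → 9.9972 [wait]  node(1,1) S=159.3705 payoff=0.0000 vs cont=1.6067 → 1.6067 [wait]  ⇒ S*(1)=-
t_0: node(0,0) S=143.1200 payoff=0.0000 vs cont=4.4938 → 4.4938 [wait]  ⇒ S*(0)=-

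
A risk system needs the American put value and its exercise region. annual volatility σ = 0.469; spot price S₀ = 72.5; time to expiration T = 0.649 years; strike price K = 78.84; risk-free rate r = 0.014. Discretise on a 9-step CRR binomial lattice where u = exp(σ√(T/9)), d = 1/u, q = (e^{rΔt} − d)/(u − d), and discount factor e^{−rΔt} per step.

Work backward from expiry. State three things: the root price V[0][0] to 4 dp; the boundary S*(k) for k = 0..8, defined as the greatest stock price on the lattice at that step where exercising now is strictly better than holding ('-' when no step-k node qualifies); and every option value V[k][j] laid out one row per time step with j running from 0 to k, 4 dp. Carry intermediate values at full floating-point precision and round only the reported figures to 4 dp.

Δt=0.07211  u=1.13422  d=0.88167  q=0.47256  discount=0.99899
step 9 (expiry): payoffs max(K−S,0) = 55.5016 48.8163 40.2161 29.1523 14.9193 0.0000 0.0000 0.0000 0.0000 0.0000
step 8: (k=8,j=0): S=26.4708, (K−S)⁺=52.3692, hold=52.2896 ⇒ V=52.3692 exercise | (k=8,j=1): S=34.0534, (K−S)⁺=44.7866, hold=44.7071 ⇒ V=44.7866 exercise | (k=8,j=2): S=43.8079, (K−S)⁺=35.0321, hold=34.9525 ⇒ V=35.0321 exercise | (k=8,j=3): S=56.3567, (K−S)⁺=22.4833, hold=22.4038 ⇒ V=22.4833 exercise | (k=8,j=4): S=72.5000, (K−S)⁺=6.3400, hold=7.8612 ⇒ V=7.8612 continue | (k=8,j=5): S=93.2676, (K−S)⁺=0.0000, hold=0.0000 ⇒ V=0.0000 continue | (k=8,j=6): S=119.9840, (K−S)⁺=0.0000, hold=0.0000 ⇒ V=0.0000 continue | (k=8,j=7): S=154.3533, (K−S)⁺=0.0000, hold=0.0000 ⇒ V=0.0000 continue | (k=8,j=8): S=198.5677, (K−S)⁺=0.0000, hold=0.0000 ⇒ V=0.0000 continue  boundary S*=56.3567
step 7: (k=7,j=0): S=30.0237, (K−S)⁺=48.8163, hold=48.7368 ⇒ V=48.8163 exercise | (k=7,j=1): S=38.6239, (K−S)⁺=40.2161, hold=40.1365 ⇒ V=40.2161 exercise | (k=7,j=2): S=49.6877, (K−S)⁺=29.1523, hold=29.0727 ⇒ V=29.1523 exercise | (k=7,j=3): S=63.9207, (K−S)⁺=14.9193, hold=15.5578 ⇒ V=15.5578 continue | (k=7,j=4): S=82.2308, (K−S)⁺=0.0000, hold=4.1421 ⇒ V=4.1421 continue | (k=7,j=5): S=105.7857, (K−S)⁺=0.0000, hold=0.0000 ⇒ V=0.0000 continue | (k=7,j=6): S=136.0880, (K−S)⁺=0.0000, hold=0.0000 ⇒ V=0.0000 continue | (k=7,j=7): S=175.0703, (K−S)⁺=0.0000, hold=0.0000 ⇒ V=0.0000 continue  boundary S*=49.6877
step 6: (k=6,j=0): S=34.0534, (K−S)⁺=44.7866, hold=44.7071 ⇒ V=44.7866 exercise | (k=6,j=1): S=43.8079, (K−S)⁺=35.0321, hold=34.9525 ⇒ V=35.0321 exercise | (k=6,j=2): S=56.3567, (K−S)⁺=22.4833, hold=22.7052 ⇒ V=22.7052 continue | (k=6,j=3): S=72.5000, (K−S)⁺=6.3400, hold=10.1530 ⇒ V=10.1530 continue | (k=6,j=4): S=93.2676, (K−S)⁺=0.0000, hold=2.1825 ⇒ V=2.1825 continue | (k=6,j=5): S=119.9840, (K−S)⁺=0.0000, hold=0.0000 ⇒ V=0.0000 continue | (k=6,j=6): S=154.3533, (K−S)⁺=0.0000, hold=0.0000 ⇒ V=0.0000 continue  boundary S*=43.8079
step 5: (k=5,j=0): S=38.6239, (K−S)⁺=40.2161, hold=40.1365 ⇒ V=40.2161 exercise | (k=5,j=1): S=49.6877, (K−S)⁺=29.1523, hold=29.1775 ⇒ V=29.1775 continue | (k=5,j=2): S=63.9207, (K−S)⁺=14.9193, hold=16.7567 ⇒ V=16.7567 continue | (k=5,j=3): S=82.2308, (K−S)⁺=0.0000, hold=6.3801 ⇒ V=6.3801 continue | (k=5,j=4): S=105.7857, (K−S)⁺=0.0000, hold=1.1500 ⇒ V=1.1500 continue | (k=5,j=5): S=136.0880, (K−S)⁺=0.0000, hold=0.0000 ⇒ V=0.0000 continue  boundary S*=38.6239
step 4: (k=4,j=0): S=43.8079, (K−S)⁺=35.0321, hold=34.9644 ⇒ V=35.0321 exercise | (k=4,j=1): S=56.3567, (K−S)⁺=22.4833, hold=23.2845 ⇒ V=23.2845 continue | (k=4,j=2): S=72.5000, (K−S)⁺=6.3400, hold=11.8412 ⇒ V=11.8412 continue | (k=4,j=3): S=93.2676, (K−S)⁺=0.0000, hold=3.9046 ⇒ V=3.9046 continue | (k=4,j=4): S=119.9840, (K−S)⁺=0.0000, hold=0.6060 ⇒ V=0.6060 continue  boundary S*=43.8079
step 3: (k=3,j=0): S=49.6877, (K−S)⁺=29.1523, hold=29.4509 ⇒ V=29.4509 continue | (k=3,j=1): S=63.9207, (K−S)⁺=14.9193, hold=17.8589 ⇒ V=17.8589 continue | (k=3,j=2): S=82.2308, (K−S)⁺=0.0000, hold=8.0826 ⇒ V=8.0826 continue | (k=3,j=3): S=105.7857, (K−S)⁺=0.0000, hold=2.3435 ⇒ V=2.3435 continue  boundary S*=-
step 2: (k=2,j=0): S=56.3567, (K−S)⁺=22.4833, hold=23.9488 ⇒ V=23.9488 continue | (k=2,j=1): S=72.5000, (K−S)⁺=6.3400, hold=13.2257 ⇒ V=13.2257 continue | (k=2,j=2): S=93.2676, (K−S)⁺=0.0000, hold=5.3651 ⇒ V=5.3651 continue  boundary S*=-
step 1: (k=1,j=0): S=63.9207, (K−S)⁺=14.9193, hold=18.8625 ⇒ V=18.8625 continue | (k=1,j=1): S=82.2308, (K−S)⁺=0.0000, hold=9.5015 ⇒ V=9.5015 continue  boundary S*=-
step 0: (k=0,j=0): S=72.5000, (K−S)⁺=6.3400, hold=14.4244 ⇒ V=14.4244 continue  boundary S*=-

price = 14.4244
boundary = - - - - 43.8079 38.6239 43.8079 49.6877 56.3567
tree:
14.4244
18.8625 9.5015
23.9488 13.2257 5.3651
29.4509 17.8589 8.0826 2.3435
35.0321 23.2845 11.8412 3.9046 0.6060
40.2161 29.1775 16.7567 6.3801 1.1500 0.0000
44.7866 35.0321 22.7052 10.1530 2.1825 0.0000 0.0000
48.8163 40.2161 29.1523 15.5578 4.1421 0.0000 0.0000 0.0000
52.3692 44.7866 35.0321 22.4833 7.8612 0.0000 0.0000 0.0000 0.0000
55.5016 48.8163 40.2161 29.1523 14.9193 0.0000 0.0000 0.0000 0.0000 0.0000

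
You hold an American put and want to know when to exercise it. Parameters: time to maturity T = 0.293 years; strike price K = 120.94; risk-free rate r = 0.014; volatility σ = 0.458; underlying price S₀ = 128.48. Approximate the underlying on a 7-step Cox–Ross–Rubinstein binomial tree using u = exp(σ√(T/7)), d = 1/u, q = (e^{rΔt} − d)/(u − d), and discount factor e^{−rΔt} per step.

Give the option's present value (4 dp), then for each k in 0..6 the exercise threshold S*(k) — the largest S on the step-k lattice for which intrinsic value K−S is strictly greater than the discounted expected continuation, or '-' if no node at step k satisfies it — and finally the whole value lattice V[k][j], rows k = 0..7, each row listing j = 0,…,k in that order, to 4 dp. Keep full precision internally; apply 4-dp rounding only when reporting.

Δt=0.04186, u=1.09823, d=0.91055, q=0.47971, disc=e^(-rΔt)=0.99941
k=7 terminal: V=max(K-S,0) → 54.2632 40.5201 23.9443 3.9520 0.0000 0.0000 0.0000 0.0000
k=6: j=0 S=73.2267 intr=47.7133 cont=47.6425 V=47.7133[EX]; j=1 S=88.3198 intr=32.6202 cont=32.5494 V=32.6202[EX]; j=2 S=106.5238 intr=14.4162 cont=14.3453 V=14.4162[EX]; j=3 S=128.4800 intr=0.0000 cont=2.0550 V=2.0550[hold]; j=4 S=154.9617 intr=0.0000 cont=0.0000 V=0.0000[hold]; j=5 S=186.9016 intr=0.0000 cont=0.0000 V=0.0000[hold]; j=6 S=225.4249 intr=0.0000 cont=0.0000 V=0.0000[hold]  S*(6)=106.5238
k=5: j=0 S=80.4199 intr=40.5201 cont=40.4492 V=40.5201[EX]; j=1 S=96.9957 intr=23.9443 cont=23.8735 V=23.9443[EX]; j=2 S=116.9880 intr=3.9520 cont=8.4814 V=8.4814[hold]; j=3 S=141.1009 intr=0.0000 cont=1.0686 V=1.0686[hold]; j=4 S=170.1840 intr=0.0000 cont=0.0000 V=0.0000[hold]; j=5 S=205.2615 intr=0.0000 cont=0.0000 V=0.0000[hold]  S*(5)=96.9957
k=4: j=0 S=88.3198 intr=32.6202 cont=32.5494 V=32.6202[EX]; j=1 S=106.5238 intr=14.4162 cont=16.5168 V=16.5168[hold]; j=2 S=128.4800 intr=0.0000 cont=4.9224 V=4.9224[hold]; j=3 S=154.9617 intr=0.0000 cont=0.5556 V=0.5556[hold]; j=4 S=186.9016 intr=0.0000 cont=0.0000 V=0.0000[hold]  S*(4)=88.3198
k=3: j=0 S=96.9957 intr=23.9443 cont=24.8806 V=24.8806[hold]; j=1 S=116.9880 intr=3.9520 cont=10.9484 V=10.9484[hold]; j=2 S=141.1009 intr=0.0000 cont=2.8260 V=2.8260[hold]; j=3 S=170.1840 intr=0.0000 cont=0.2889 V=0.2889[hold]  S*(3)=-
k=2: j=0 S=106.5238 intr=14.4162 cont=18.1865 V=18.1865[hold]; j=1 S=128.4800 intr=0.0000 cont=7.0478 V=7.0478[hold]; j=2 S=154.9617 intr=0.0000 cont=1.6080 V=1.6080[hold]  S*(2)=-
k=1: j=0 S=116.9880 intr=3.9520 cont=12.8356 V=12.8356[hold]; j=1 S=141.1009 intr=0.0000 cont=4.4356 V=4.4356[hold]  S*(1)=-
k=0: j=0 S=128.4800 intr=0.0000 cont=8.8008 V=8.8008[hold]  S*(0)=-

price = 8.8008
boundary = - - - - 88.3198 96.9957 106.5238
tree:
8.8008
12.8356 4.4356
18.1865 7.0478 1.6080
24.8806 10.9484 2.8260 0.2889
32.6202 16.5168 4.9224 0.5556 0.0000
40.5201 23.9443 8.4814 1.0686 0.0000 0.0000
47.7133 32.6202 14.4162 2.0550 0.0000 0.0000 0.0000
54.2632 40.5201 23.9443 3.9520 0.0000 0.0000 0.0000 0.0000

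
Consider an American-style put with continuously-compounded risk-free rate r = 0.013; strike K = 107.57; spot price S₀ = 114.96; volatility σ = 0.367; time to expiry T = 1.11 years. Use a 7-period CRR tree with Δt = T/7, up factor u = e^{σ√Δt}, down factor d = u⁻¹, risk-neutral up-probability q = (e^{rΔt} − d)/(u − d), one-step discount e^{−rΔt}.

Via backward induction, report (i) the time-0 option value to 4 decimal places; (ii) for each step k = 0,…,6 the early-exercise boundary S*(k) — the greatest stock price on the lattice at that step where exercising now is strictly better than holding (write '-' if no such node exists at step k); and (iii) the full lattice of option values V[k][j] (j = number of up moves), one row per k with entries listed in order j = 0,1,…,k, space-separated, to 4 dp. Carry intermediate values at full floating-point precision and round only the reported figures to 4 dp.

params: Δt=0.15857 u=1.15736 d=0.86403 q=0.47056 e^(-rΔt)=0.99794
t_7 payoffs: 66.2403 52.2094 33.4152 8.2407 0.0000 0.0000 0.0000 0.0000
t_6: node(6,0) S=47.8335 payoff=59.7365 vs cont=59.5150 → 59.7365 [stop]  node(6,1) S=64.0723 payoff=43.4977 vs cont=43.2762 → 43.4977 [stop]  node(6,2) S=85.8239 payoff=21.7461 vs cont=21.5245 → 21.7461 [stop]  node(6,3) S=114.9600 payoff=0.0000 vs cont=4.3539 → 4.3539 [wait]  node(6,4) S=153.9874 payoff=0.0000 vs cont=0.0000 → 0.0000 [wait]  node(6,5) S=206.2640 payoff=0.0000 vs cont=0.0000 → 0.0000 [wait]  node(6,6) S=276.2879 payoff=0.0000 vs cont=0.0000 → 0.0000 [wait]  ⇒ S*(6)=85.8239
t_5: node(5,0) S=55.3606 payoff=52.2094 vs cont=51.9879 → 52.2094 [stop]  node(5,1) S=74.1548 payoff=33.4152 vs cont=33.1937 → 33.4152 [stop]  node(5,2) S=99.3293 payoff=8.2407 vs cont=13.5340 → 13.5340 [wait]  node(5,3) S=133.0503 payoff=0.0000 vs cont=2.3004 → 2.3004 [wait]  node(5,4) S=178.2191 payoff=0.0000 vs cont=0.0000 → 0.0000 [wait]  node(5,5) S=238.7221 payoff=0.0000 vs cont=0.0000 → 0.0000 [wait]  ⇒ S*(5)=74.1548
t_4: node(4,0) S=64.0723 payoff=43.4977 vs cont=43.2762 → 43.4977 [stop]  node(4,1) S=85.8239 payoff=21.7461 vs cont=24.0103 → 24.0103 [wait]  node(4,2) S=114.9600 payoff=0.0000 vs cont=8.2309 → 8.2309 [wait]  node(4,3) S=153.9874 payoff=0.0000 vs cont=1.2154 → 1.2154 [wait]  node(4,4) S=206.2640 payoff=0.0000 vs cont=0.0000 → 0.0000 [wait]  ⇒ S*(4)=64.0723
t_3: node(3,0) S=74.1548 payoff=33.4152 vs cont=34.2570 → 34.2570 [wait]  node(3,1) S=99.3293 payoff=8.2407 vs cont=16.5509 → 16.5509 [wait]  node(3,2) S=133.0503 payoff=0.0000 vs cont=4.9195 → 4.9195 [wait]  node(3,3) S=178.2191 payoff=0.0000 vs cont=0.6421 → 0.6421 [wait]  ⇒ S*(3)=-
t_2: node(2,0) S=85.8239 payoff=21.7461 vs cont=25.8717 → 25.8717 [wait]  node(2,1) S=114.9600 payoff=0.0000 vs cont=11.0548 → 11.0548 [wait]  node(2,2) S=153.9874 payoff=0.0000 vs cont=2.9007 → 2.9007 [wait]  ⇒ S*(2)=-
t_1: node(1,0) S=99.3293 payoff=8.2407 vs cont=18.8605 → 18.8605 [wait]  node(1,1) S=133.0503 payoff=0.0000 vs cont=7.2029 → 7.2029 [wait]  ⇒ S*(1)=-
t_0: node(0,0) S=114.9600 payoff=0.0000 vs cont=13.3473 → 13.3473 [wait]  ⇒ S*(0)=-

price = 13.3473
boundary = - - - - 64.0723 74.1548 85.8239
tree:
13.3473
18.8605 7.2029
25.8717 11.0548 2.9007
34.2570 16.5509 4.9195 0.6421
43.4977 24.0103 8.2309 1.2154 0.0000
52.2094 33.4152 13.5340 2.3004 0.0000 0.0000
59.7365 43.4977 21.7461 4.3539 0.0000 0.0000 0.0000
66.2403 52.2094 33.4152 8.2407 0.0000 0.0000 0.0000 0.0000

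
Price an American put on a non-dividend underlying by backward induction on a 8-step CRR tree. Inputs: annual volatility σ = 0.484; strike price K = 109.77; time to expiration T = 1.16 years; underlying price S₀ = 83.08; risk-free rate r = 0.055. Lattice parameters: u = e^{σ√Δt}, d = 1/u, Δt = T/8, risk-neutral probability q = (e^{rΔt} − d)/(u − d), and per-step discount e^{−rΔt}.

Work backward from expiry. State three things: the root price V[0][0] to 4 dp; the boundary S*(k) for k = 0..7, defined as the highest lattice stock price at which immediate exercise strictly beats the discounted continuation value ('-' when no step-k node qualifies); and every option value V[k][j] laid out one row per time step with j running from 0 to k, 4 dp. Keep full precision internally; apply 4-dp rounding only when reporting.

params: Δt=0.14500 u=1.20238 d=0.83168 q=0.47565 e^(-rΔt)=0.99206
t_8 payoffs: 90.7519 82.2753 70.0205 52.3036 26.6900 0.0000 0.0000 0.0000 0.0000
t_7: node(7,0) S=22.8669 payoff=86.9031 vs cont=86.0311 → 86.9031 [stop]  node(7,1) S=33.0591 payoff=76.7109 vs cont=75.8390 → 76.7109 [stop]  node(7,2) S=47.7939 payoff=61.9761 vs cont=61.1041 → 61.9761 [stop]  node(7,3) S=69.0964 payoff=40.6736 vs cont=39.8017 → 40.6736 [stop]  node(7,4) S=99.8936 payoff=9.8764 vs cont=13.8836 → 13.8836 [wait]  node(7,5) S=144.4176 payoff=0.0000 vs cont=0.0000 → 0.0000 [wait]  node(7,6) S=208.7866 payoff=0.0000 vs cont=0.0000 → 0.0000 [wait]  node(7,7) S=301.8457 payoff=0.0000 vs cont=0.0000 → 0.0000 [wait]  ⇒ S*(7)=69.0964
t_6: node(6,0) S=27.4947 payoff=82.2753 vs cont=81.4034 → 82.2753 [stop]  node(6,1) S=39.7495 payoff=70.0205 vs cont=69.1486 → 70.0205 [stop]  node(6,2) S=57.4664 payoff=52.3036 vs cont=51.4317 → 52.3036 [stop]  node(6,3) S=83.0800 payoff=26.6900 vs cont=27.7090 → 27.7090 [wait]  node(6,4) S=120.1099 payoff=0.0000 vs cont=7.2220 → 7.2220 [wait]  node(6,5) S=173.6446 payoff=0.0000 vs cont=0.0000 → 0.0000 [wait]  node(6,6) S=251.0405 payoff=0.0000 vs cont=0.0000 → 0.0000 [wait]  ⇒ S*(6)=57.4664
t_5: node(5,0) S=33.0591 payoff=76.7109 vs cont=75.8390 → 76.7109 [stop]  node(5,1) S=47.7939 payoff=61.9761 vs cont=61.1041 → 61.9761 [stop]  node(5,2) S=69.0964 payoff=40.6736 vs cont=40.2825 → 40.6736 [stop]  node(5,3) S=99.8936 payoff=9.8764 vs cont=17.8216 → 17.8216 [wait]  node(5,4) S=144.4176 payoff=0.0000 vs cont=3.7567 → 3.7567 [wait]  node(5,5) S=208.7866 payoff=0.0000 vs cont=0.0000 → 0.0000 [wait]  ⇒ S*(5)=69.0964
t_4: node(4,0) S=39.7495 payoff=70.0205 vs cont=69.1486 → 70.0205 [stop]  node(4,1) S=57.4664 payoff=52.3036 vs cont=51.4317 → 52.3036 [stop]  node(4,2) S=83.0800 payoff=26.6900 vs cont=29.5672 → 29.5672 [wait]  node(4,3) S=120.1099 payoff=0.0000 vs cont=11.0431 → 11.0431 [wait]  node(4,4) S=173.6446 payoff=0.0000 vs cont=1.9542 → 1.9542 [wait]  ⇒ S*(4)=57.4664
t_3: node(3,0) S=47.7939 payoff=61.9761 vs cont=61.1041 → 61.9761 [stop]  node(3,1) S=69.0964 payoff=40.6736 vs cont=41.1594 → 41.1594 [wait]  node(3,2) S=99.8936 payoff=9.8764 vs cont=20.5913 → 20.5913 [wait]  node(3,3) S=144.4176 payoff=0.0000 vs cont=6.6666 → 6.6666 [wait]  ⇒ S*(3)=47.7939
t_2: node(2,0) S=57.4664 payoff=52.3036 vs cont=51.6609 → 52.3036 [stop]  node(2,1) S=83.0800 payoff=26.6900 vs cont=31.1268 → 31.1268 [wait]  node(2,2) S=120.1099 payoff=0.0000 vs cont=13.8570 → 13.8570 [wait]  ⇒ S*(2)=57.4664
t_1: node(1,0) S=69.0964 payoff=40.6736 vs cont=41.8953 → 41.8953 [wait]  node(1,1) S=99.8936 payoff=9.8764 vs cont=22.7304 → 22.7304 [wait]  ⇒ S*(1)=-
t_0: node(0,0) S=83.0800 payoff=26.6900 vs cont=32.5191 → 32.5191 [wait]  ⇒ S*(0)=-

price = 32.5191
boundary = - - 57.4664 47.7939 57.4664 69.0964 57.4664 69.0964
tree:
32.5191
41.8953 22.7304
52.3036 31.1268 13.8570
61.9761 41.1594 20.5913 6.6666
70.0205 52.3036 29.5672 11.0431 1.9542
76.7109 61.9761 40.6736 17.8216 3.7567 0.0000
82.2753 70.0205 52.3036 27.7090 7.2220 0.0000 0.0000
86.9031 76.7109 61.9761 40.6736 13.8836 0.0000 0.0000 0.0000
90.7519 82.2753 70.0205 52.3036 26.6900 0.0000 0.0000 0.0000 0.0000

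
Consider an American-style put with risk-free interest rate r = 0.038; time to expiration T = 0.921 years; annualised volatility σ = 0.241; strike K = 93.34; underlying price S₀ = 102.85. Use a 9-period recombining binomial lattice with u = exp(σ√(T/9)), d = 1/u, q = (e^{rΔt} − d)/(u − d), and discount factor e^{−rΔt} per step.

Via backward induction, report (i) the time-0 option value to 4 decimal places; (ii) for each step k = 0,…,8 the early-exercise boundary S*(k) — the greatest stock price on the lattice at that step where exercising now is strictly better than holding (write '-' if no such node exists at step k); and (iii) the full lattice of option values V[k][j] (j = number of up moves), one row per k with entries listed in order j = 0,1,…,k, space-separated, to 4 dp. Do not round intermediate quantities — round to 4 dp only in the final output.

price = 4.0061
boundary = - - - - 75.5574 69.9512 75.5574 81.6129 75.5574
tree:
4.0061
6.0916 2.0007
9.0101 3.2891 0.7581
12.9010 5.2805 1.3700 0.1665
17.7826 8.2341 2.4374 0.3384 0.0000
23.3888 12.3810 4.2487 0.6877 0.0000 0.0000
28.5791 17.7826 7.2023 1.3975 0.0000 0.0000 0.0000
33.3842 23.3888 11.7271 2.8399 0.0000 0.0000 0.0000 0.0000
37.8328 28.5791 17.7826 5.7710 0.0000 0.0000 0.0000 0.0000 0.0000
41.9513 33.3842 23.3888 11.7271 0.0000 0.0000 0.0000 0.0000 0.0000 0.0000

params: Δt=0.10233 u=1.08014 d=0.92580 q=0.50598 e^(-rΔt)=0.99612
t_9 payoffs: 41.9513 33.3842 23.3888 11.7271 0.0000 0.0000 0.0000 0.0000 0.0000 0.0000
t_8: node(8,0) S=55.5072 payoff=37.8328 vs cont=37.4706 → 37.8328 [stop]  node(8,1) S=64.7609 payoff=28.5791 vs cont=28.2168 → 28.5791 [stop]  node(8,2) S=75.5574 payoff=17.7826 vs cont=17.4204 → 17.7826 [stop]  node(8,3) S=88.1537 payoff=5.1863 vs cont=5.7710 → 5.7710 [wait]  node(8,4) S=102.8500 payoff=0.0000 vs cont=0.0000 → 0.0000 [wait]  node(8,5) S=119.9964 payoff=0.0000 vs cont=0.0000 → 0.0000 [wait]  node(8,6) S=140.0012 payoff=0.0000 vs cont=0.0000 → 0.0000 [wait]  node(8,7) S=163.3412 payoff=0.0000 vs cont=0.0000 → 0.0000 [wait]  node(8,8) S=190.5721 payoff=0.0000 vs cont=0.0000 → 0.0000 [wait]  ⇒ S*(8)=75.5574
t_7: node(7,0) S=59.9558 payoff=33.3842 vs cont=33.0220 → 33.3842 [stop]  node(7,1) S=69.9512 payoff=23.3888 vs cont=23.0266 → 23.3888 [stop]  node(7,2) S=81.6129 payoff=11.7271 vs cont=11.6595 → 11.7271 [stop]  node(7,3) S=95.2187 payoff=0.0000 vs cont=2.8399 → 2.8399 [wait]  node(7,4) S=111.0929 payoff=0.0000 vs cont=0.0000 → 0.0000 [wait]  node(7,5) S=129.6134 payoff=0.0000 vs cont=0.0000 → 0.0000 [wait]  node(7,6) S=151.2216 payoff=0.0000 vs cont=0.0000 → 0.0000 [wait]  node(7,7) S=176.4321 payoff=0.0000 vs cont=0.0000 → 0.0000 [wait]  ⇒ S*(7)=81.6129
t_6: node(6,0) S=64.7609 payoff=28.5791 vs cont=28.2168 → 28.5791 [stop]  node(6,1) S=75.5574 payoff=17.7826 vs cont=17.4204 → 17.7826 [stop]  node(6,2) S=88.1537 payoff=5.1863 vs cont=7.2023 → 7.2023 [wait]  node(6,3) S=102.8500 payoff=0.0000 vs cont=1.3975 → 1.3975 [wait]  node(6,4) S=119.9964 payoff=0.0000 vs cont=0.0000 → 0.0000 [wait]  node(6,5) S=140.0012 payoff=0.0000 vs cont=0.0000 → 0.0000 [wait]  node(6,6) S=163.3412 payoff=0.0000 vs cont=0.0000 → 0.0000 [wait]  ⇒ S*(6)=75.5574
t_5: node(5,0) S=69.9512 payoff=23.3888 vs cont=23.0266 → 23.3888 [stop]  node(5,1) S=81.6129 payoff=11.7271 vs cont=12.3810 → 12.3810 [wait]  node(5,2) S=95.2187 payoff=0.0000 vs cont=4.2487 → 4.2487 [wait]  node(5,3) S=111.0929 payoff=0.0000 vs cont=0.6877 → 0.6877 [wait]  node(5,4) S=129.6134 payoff=0.0000 vs cont=0.0000 → 0.0000 [wait]  node(5,5) S=151.2216 payoff=0.0000 vs cont=0.0000 → 0.0000 [wait]  ⇒ S*(5)=69.9512
t_4: node(4,0) S=75.5574 payoff=17.7826 vs cont=17.7499 → 17.7826 [stop]  node(4,1) S=88.1537 payoff=5.1863 vs cont=8.2341 → 8.2341 [wait]  node(4,2) S=102.8500 payoff=0.0000 vs cont=2.4374 → 2.4374 [wait]  node(4,3) S=119.9964 payoff=0.0000 vs cont=0.3384 → 0.3384 [wait]  node(4,4) S=140.0012 payoff=0.0000 vs cont=0.0000 → 0.0000 [wait]  ⇒ S*(4)=75.5574
t_3: node(3,0) S=81.6129 payoff=11.7271 vs cont=12.9010 → 12.9010 [wait]  node(3,1) S=95.2187 payoff=0.0000 vs cont=5.2805 → 5.2805 [wait]  node(3,2) S=111.0929 payoff=0.0000 vs cont=1.3700 → 1.3700 [wait]  node(3,3) S=129.6134 payoff=0.0000 vs cont=0.1665 → 0.1665 [wait]  ⇒ S*(3)=-
t_2: node(2,0) S=88.1537 payoff=5.1863 vs cont=9.0101 → 9.0101 [wait]  node(2,1) S=102.8500 payoff=0.0000 vs cont=3.2891 → 3.2891 [wait]  node(2,2) S=119.9964 payoff=0.0000 vs cont=0.7581 → 0.7581 [wait]  ⇒ S*(2)=-
t_1: node(1,0) S=95.2187 payoff=0.0000 vs cont=6.0916 → 6.0916 [wait]  node(1,1) S=111.0929 payoff=0.0000 vs cont=2.0007 → 2.0007 [wait]  ⇒ S*(1)=-
t_0: node(0,0) S=102.8500 payoff=0.0000 vs cont=4.0061 → 4.0061 [wait]  ⇒ S*(0)=-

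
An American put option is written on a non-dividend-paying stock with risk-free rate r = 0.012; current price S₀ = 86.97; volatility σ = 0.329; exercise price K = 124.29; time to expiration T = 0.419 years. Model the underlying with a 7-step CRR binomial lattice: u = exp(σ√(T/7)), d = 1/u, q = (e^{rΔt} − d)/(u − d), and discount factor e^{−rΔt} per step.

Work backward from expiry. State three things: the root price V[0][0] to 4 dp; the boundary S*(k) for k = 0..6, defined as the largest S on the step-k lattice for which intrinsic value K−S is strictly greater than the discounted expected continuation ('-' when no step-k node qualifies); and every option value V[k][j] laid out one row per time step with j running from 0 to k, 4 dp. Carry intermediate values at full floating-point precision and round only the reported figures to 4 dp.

price = 37.4830
boundary = - 80.2439 86.9700 80.2439 86.9700 94.2599 102.1608
tree:
37.4830
44.0461 30.5512
50.2520 37.3200 23.3902
55.9779 44.0461 30.1835 16.1925
61.2610 50.2520 37.3200 22.6305 9.3624
66.1356 55.9779 44.0461 30.0301 14.7862 3.6020
70.6331 61.2610 50.2520 37.3200 22.1292 6.9904 0.0000
74.7828 66.1356 55.9779 44.0461 30.0301 13.5661 0.0000 0.0000

params: Δt=0.05986 u=1.08382 d=0.92266 q=0.48435 e^(-rΔt)=0.99928
t_7 payoffs: 74.7828 66.1356 55.9779 44.0461 30.0301 13.5661 0.0000 0.0000
t_6: node(6,0) S=53.6569 payoff=70.6331 vs cont=70.5439 → 70.6331 [stop]  node(6,1) S=63.0290 payoff=61.2610 vs cont=61.1718 → 61.2610 [stop]  node(6,2) S=74.0380 payoff=50.2520 vs cont=50.1627 → 50.2520 [stop]  node(6,3) S=86.9700 payoff=37.3200 vs cont=37.2308 → 37.3200 [stop]  node(6,4) S=102.1608 payoff=22.1292 vs cont=22.0400 → 22.1292 [stop]  node(6,5) S=120.0048 payoff=4.2852 vs cont=6.9904 → 6.9904 [wait]  node(6,6) S=140.9657 payoff=0.0000 vs cont=0.0000 → 0.0000 [wait]  ⇒ S*(6)=102.1608
t_5: node(5,0) S=58.1544 payoff=66.1356 vs cont=66.0463 → 66.1356 [stop]  node(5,1) S=68.3121 payoff=55.9779 vs cont=55.8887 → 55.9779 [stop]  node(5,2) S=80.2439 payoff=44.0461 vs cont=43.9568 → 44.0461 [stop]  node(5,3) S=94.2599 payoff=30.0301 vs cont=29.9409 → 30.0301 [stop]  node(5,4) S=110.7239 payoff=13.5661 vs cont=14.7862 → 14.7862 [wait]  node(5,5) S=130.0637 payoff=0.0000 vs cont=3.6020 → 3.6020 [wait]  ⇒ S*(5)=94.2599
t_4: node(4,0) S=63.0290 payoff=61.2610 vs cont=61.1718 → 61.2610 [stop]  node(4,1) S=74.0380 payoff=50.2520 vs cont=50.1627 → 50.2520 [stop]  node(4,2) S=86.9700 payoff=37.3200 vs cont=37.2308 → 37.3200 [stop]  node(4,3) S=102.1608 payoff=22.1292 vs cont=22.6305 → 22.6305 [wait]  node(4,4) S=120.0048 payoff=4.2852 vs cont=9.3624 → 9.3624 [wait]  ⇒ S*(4)=86.9700
t_3: node(3,0) S=68.3121 payoff=55.9779 vs cont=55.8887 → 55.9779 [stop]  node(3,1) S=80.2439 payoff=44.0461 vs cont=43.9568 → 44.0461 [stop]  node(3,2) S=94.2599 payoff=30.0301 vs cont=30.1835 → 30.1835 [wait]  node(3,3) S=110.7239 payoff=13.5661 vs cont=16.1925 → 16.1925 [wait]  ⇒ S*(3)=80.2439
t_2: node(2,0) S=74.0380 payoff=50.2520 vs cont=50.1627 → 50.2520 [stop]  node(2,1) S=86.9700 payoff=37.3200 vs cont=37.3050 → 37.3200 [stop]  node(2,2) S=102.1608 payoff=22.1292 vs cont=23.3902 → 23.3902 [wait]  ⇒ S*(2)=86.9700
t_1: node(1,0) S=80.2439 payoff=44.0461 vs cont=43.9568 → 44.0461 [stop]  node(1,1) S=94.2599 payoff=30.0301 vs cont=30.5512 → 30.5512 [wait]  ⇒ S*(1)=80.2439
t_0: node(0,0) S=86.9700 payoff=37.3200 vs cont=37.4830 → 37.4830 [wait]  ⇒ S*(0)=-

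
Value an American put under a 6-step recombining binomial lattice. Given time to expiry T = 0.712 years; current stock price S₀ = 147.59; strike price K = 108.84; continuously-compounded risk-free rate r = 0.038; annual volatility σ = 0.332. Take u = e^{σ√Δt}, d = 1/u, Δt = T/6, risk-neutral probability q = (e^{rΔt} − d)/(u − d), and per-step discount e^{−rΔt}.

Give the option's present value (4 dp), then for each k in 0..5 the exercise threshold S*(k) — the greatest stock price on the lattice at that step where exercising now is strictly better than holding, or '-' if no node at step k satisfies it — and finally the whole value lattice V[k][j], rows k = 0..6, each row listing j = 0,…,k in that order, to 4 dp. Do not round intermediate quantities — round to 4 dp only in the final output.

Δt=0.11867  u=1.12116  d=0.89193  q=0.49116  discount=0.99550
step 6 (expiry): payoffs max(K−S,0) = 34.5309 15.4328 0.0000 0.0000 0.0000 0.0000 0.0000
step 5: (k=5,j=0): S=83.3127, (K−S)⁺=25.5273, hold=25.0376 ⇒ V=25.5273 exercise | (k=5,j=1): S=104.7248, (K−S)⁺=4.1152, hold=7.8176 ⇒ V=7.8176 continue | (k=5,j=2): S=131.6400, (K−S)⁺=0.0000, hold=0.0000 ⇒ V=0.0000 continue | (k=5,j=3): S=165.4726, (K−S)⁺=0.0000, hold=0.0000 ⇒ V=0.0000 continue | (k=5,j=4): S=208.0005, (K−S)⁺=0.0000, hold=0.0000 ⇒ V=0.0000 continue | (k=5,j=5): S=261.4585, (K−S)⁺=0.0000, hold=0.0000 ⇒ V=0.0000 continue  boundary S*=83.3127
step 4: (k=4,j=0): S=93.4072, (K−S)⁺=15.4328, hold=16.7534 ⇒ V=16.7534 continue | (k=4,j=1): S=117.4137, (K−S)⁺=0.0000, hold=3.9600 ⇒ V=3.9600 continue | (k=4,j=2): S=147.5900, (K−S)⁺=0.0000, hold=0.0000 ⇒ V=0.0000 continue | (k=4,j=3): S=185.5219, (K−S)⁺=0.0000, hold=0.0000 ⇒ V=0.0000 continue | (k=4,j=4): S=233.2027, (K−S)⁺=0.0000, hold=0.0000 ⇒ V=0.0000 continue  boundary S*=-
step 3: (k=3,j=0): S=104.7248, (K−S)⁺=4.1152, hold=10.4228 ⇒ V=10.4228 continue | (k=3,j=1): S=131.6400, (K−S)⁺=0.0000, hold=2.0060 ⇒ V=2.0060 continue | (k=3,j=2): S=165.4726, (K−S)⁺=0.0000, hold=0.0000 ⇒ V=0.0000 continue | (k=3,j=3): S=208.0005, (K−S)⁺=0.0000, hold=0.0000 ⇒ V=0.0000 continue  boundary S*=-
step 2: (k=2,j=0): S=117.4137, (K−S)⁺=0.0000, hold=6.2605 ⇒ V=6.2605 continue | (k=2,j=1): S=147.5900, (K−S)⁺=0.0000, hold=1.0161 ⇒ V=1.0161 continue | (k=2,j=2): S=185.5219, (K−S)⁺=0.0000, hold=0.0000 ⇒ V=0.0000 continue  boundary S*=-
step 1: (k=1,j=0): S=131.6400, (K−S)⁺=0.0000, hold=3.6681 ⇒ V=3.6681 continue | (k=1,j=1): S=165.4726, (K−S)⁺=0.0000, hold=0.5147 ⇒ V=0.5147 continue  boundary S*=-
step 0: (k=0,j=0): S=147.5900, (K−S)⁺=0.0000, hold=2.1098 ⇒ V=2.1098 continue  boundary S*=-

price = 2.1098
boundary = - - - - - 83.3127
tree:
2.1098
3.6681 0.5147
6.2605 1.0161 0.0000
10.4228 2.0060 0.0000 0.0000
16.7534 3.9600 0.0000 0.0000 0.0000
25.5273 7.8176 0.0000 0.0000 0.0000 0.0000
34.5309 15.4328 0.0000 0.0000 0.0000 0.0000 0.0000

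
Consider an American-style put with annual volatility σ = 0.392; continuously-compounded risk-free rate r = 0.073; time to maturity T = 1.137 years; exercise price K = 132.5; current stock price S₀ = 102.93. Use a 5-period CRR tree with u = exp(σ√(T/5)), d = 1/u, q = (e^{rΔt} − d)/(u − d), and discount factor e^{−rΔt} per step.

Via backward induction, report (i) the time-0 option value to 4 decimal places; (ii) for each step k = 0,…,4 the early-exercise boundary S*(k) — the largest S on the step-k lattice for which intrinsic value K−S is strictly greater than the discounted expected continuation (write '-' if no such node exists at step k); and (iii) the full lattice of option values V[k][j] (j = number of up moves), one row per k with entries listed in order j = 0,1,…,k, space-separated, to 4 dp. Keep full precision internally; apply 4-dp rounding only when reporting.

price = 33.0771
boundary = - 85.3805 70.8232 85.3805 102.9300
tree:
33.0771
47.1195 20.0291
61.6768 31.4158 9.2203
73.7521 47.1195 16.6368 2.0517
83.7685 61.6768 29.5700 4.1547 0.0000
92.0772 73.7521 47.1195 8.4133 0.0000 0.0000

Δt=0.22740, u=1.20554, d=0.82950, q=0.49792, disc=e^(-rΔt)=0.98354
k=5 terminal: V=max(K-S,0) → 92.0772 73.7521 47.1195 8.4133 0.0000 0.0000
k=4: j=0 S=48.7315 intr=83.7685 cont=81.5872 V=83.7685[EX]; j=1 S=70.8232 intr=61.6768 cont=59.4954 V=61.6768[EX]; j=2 S=102.9300 intr=29.5700 cont=27.3886 V=29.5700[EX]; j=3 S=149.5919 intr=0.0000 cont=4.1547 V=4.1547[hold]; j=4 S=217.4074 intr=0.0000 cont=0.0000 V=0.0000[hold]  S*(4)=102.9300
k=3: j=0 S=58.7479 intr=73.7521 cont=71.5707 V=73.7521[EX]; j=1 S=85.3805 intr=47.1195 cont=44.9381 V=47.1195[EX]; j=2 S=124.0867 intr=8.4133 cont=16.6368 V=16.6368[hold]; j=3 S=180.3397 intr=0.0000 cont=2.0517 V=2.0517[hold]  S*(3)=85.3805
k=2: j=0 S=70.8232 intr=61.6768 cont=59.4954 V=61.6768[EX]; j=1 S=102.9300 intr=29.5700 cont=31.4158 V=31.4158[hold]; j=2 S=149.5919 intr=0.0000 cont=9.2203 V=9.2203[hold]  S*(2)=70.8232
k=1: j=0 S=85.3805 intr=47.1195 cont=45.8420 V=47.1195[EX]; j=1 S=124.0867 intr=8.4133 cont=20.0291 V=20.0291[hold]  S*(1)=85.3805
k=0: j=0 S=102.9300 intr=29.5700 cont=33.0771 V=33.0771[hold]  S*(0)=-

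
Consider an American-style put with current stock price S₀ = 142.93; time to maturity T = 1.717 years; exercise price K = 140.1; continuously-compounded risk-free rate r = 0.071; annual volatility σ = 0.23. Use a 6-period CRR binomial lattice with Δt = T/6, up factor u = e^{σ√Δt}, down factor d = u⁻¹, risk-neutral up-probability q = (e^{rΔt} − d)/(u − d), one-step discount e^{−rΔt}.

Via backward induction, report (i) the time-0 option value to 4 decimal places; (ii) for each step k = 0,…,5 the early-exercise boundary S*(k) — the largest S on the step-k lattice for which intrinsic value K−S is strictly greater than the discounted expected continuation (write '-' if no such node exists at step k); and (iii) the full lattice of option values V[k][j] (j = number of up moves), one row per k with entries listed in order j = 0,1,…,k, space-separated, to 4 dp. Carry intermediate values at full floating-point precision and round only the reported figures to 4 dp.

Δt=0.28617, u=1.13093, d=0.88423, q=0.55248, disc=e^(-rΔt)=0.97989
k=6 terminal: V=max(K-S,0) → 71.7849 52.7254 28.3482 0.0000 0.0000 0.0000 0.0000
k=5: j=0 S=77.2593 intr=62.8407 cont=60.0229 V=62.8407[EX]; j=1 S=98.8143 intr=41.2857 cont=38.4679 V=41.2857[EX]; j=2 S=126.3831 intr=13.7169 cont=12.4312 V=13.7169[EX]; j=3 S=161.6434 intr=0.0000 cont=0.0000 V=0.0000[hold]; j=4 S=206.7411 intr=0.0000 cont=0.0000 V=0.0000[hold]; j=5 S=264.4209 intr=0.0000 cont=0.0000 V=0.0000[hold]  S*(5)=126.3831
k=4: j=0 S=87.3746 intr=52.7254 cont=49.9075 V=52.7254[EX]; j=1 S=111.7518 intr=28.3482 cont=25.5304 V=28.3482[EX]; j=2 S=142.9300 intr=0.0000 cont=6.0151 V=6.0151[hold]; j=3 S=182.8068 intr=0.0000 cont=0.0000 V=0.0000[hold]; j=4 S=233.8091 intr=0.0000 cont=0.0000 V=0.0000[hold]  S*(4)=111.7518
k=3: j=0 S=98.8143 intr=41.2857 cont=38.4679 V=41.2857[EX]; j=1 S=126.3831 intr=13.7169 cont=15.6876 V=15.6876[hold]; j=2 S=161.6434 intr=0.0000 cont=2.6377 V=2.6377[hold]; j=3 S=206.7411 intr=0.0000 cont=0.0000 V=0.0000[hold]  S*(3)=98.8143
k=2: j=0 S=111.7518 intr=28.3482 cont=26.5973 V=28.3482[EX]; j=1 S=142.9300 intr=0.0000 cont=8.3073 V=8.3073[hold]; j=2 S=182.8068 intr=0.0000 cont=1.1567 V=1.1567[hold]  S*(2)=111.7518
k=1: j=0 S=126.3831 intr=13.7169 cont=16.9285 V=16.9285[hold]; j=1 S=161.6434 intr=0.0000 cont=4.2691 V=4.2691[hold]  S*(1)=-
k=0: j=0 S=142.9300 intr=0.0000 cont=9.7346 V=9.7346[hold]  S*(0)=-

price = 9.7346
boundary = - - 111.7518 98.8143 111.7518 126.3831
tree:
9.7346
16.9285 4.2691
28.3482 8.3073 1.1567
41.2857 15.6876 2.6377 0.0000
52.7254 28.3482 6.0151 0.0000 0.0000
62.8407 41.2857 13.7169 0.0000 0.0000 0.0000
71.7849 52.7254 28.3482 0.0000 0.0000 0.0000 0.0000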